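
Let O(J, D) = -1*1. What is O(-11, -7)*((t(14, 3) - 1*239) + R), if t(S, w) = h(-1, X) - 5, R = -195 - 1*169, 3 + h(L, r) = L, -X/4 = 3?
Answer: 612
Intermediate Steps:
X = -12 (X = -4*3 = -12)
h(L, r) = -3 + L
R = -364 (R = -195 - 169 = -364)
O(J, D) = -1
t(S, w) = -9 (t(S, w) = (-3 - 1) - 5 = -4 - 5 = -9)
O(-11, -7)*((t(14, 3) - 1*239) + R) = -((-9 - 1*239) - 364) = -((-9 - 239) - 364) = -(-248 - 364) = -1*(-612) = 612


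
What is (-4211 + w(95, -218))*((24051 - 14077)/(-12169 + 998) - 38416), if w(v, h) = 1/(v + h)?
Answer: 222282605844940/1374033 ≈ 1.6177e+8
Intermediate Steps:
w(v, h) = 1/(h + v)
(-4211 + w(95, -218))*((24051 - 14077)/(-12169 + 998) - 38416) = (-4211 + 1/(-218 + 95))*((24051 - 14077)/(-12169 + 998) - 38416) = (-4211 + 1/(-123))*(9974/(-11171) - 38416) = (-4211 - 1/123)*(9974*(-1/11171) - 38416) = -517954*(-9974/11171 - 38416)/123 = -517954/123*(-429155110/11171) = 222282605844940/1374033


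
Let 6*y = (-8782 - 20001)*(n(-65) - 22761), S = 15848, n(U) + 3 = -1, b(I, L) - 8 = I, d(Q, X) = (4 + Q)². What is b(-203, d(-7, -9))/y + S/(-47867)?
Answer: -2076875737030/6272922435133 ≈ -0.33109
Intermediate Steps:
b(I, L) = 8 + I
n(U) = -4 (n(U) = -3 - 1 = -4)
y = 655244995/6 (y = ((-8782 - 20001)*(-4 - 22761))/6 = (-28783*(-22765))/6 = (⅙)*655244995 = 655244995/6 ≈ 1.0921e+8)
b(-203, d(-7, -9))/y + S/(-47867) = (8 - 203)/(655244995/6) + 15848/(-47867) = -195*6/655244995 + 15848*(-1/47867) = -234/131048999 - 15848/47867 = -2076875737030/6272922435133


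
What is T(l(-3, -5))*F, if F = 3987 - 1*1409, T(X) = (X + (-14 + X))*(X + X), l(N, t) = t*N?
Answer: 1237440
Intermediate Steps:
l(N, t) = N*t
T(X) = 2*X*(-14 + 2*X) (T(X) = (-14 + 2*X)*(2*X) = 2*X*(-14 + 2*X))
F = 2578 (F = 3987 - 1409 = 2578)
T(l(-3, -5))*F = (4*(-3*(-5))*(-7 - 3*(-5)))*2578 = (4*15*(-7 + 15))*2578 = (4*15*8)*2578 = 480*2578 = 1237440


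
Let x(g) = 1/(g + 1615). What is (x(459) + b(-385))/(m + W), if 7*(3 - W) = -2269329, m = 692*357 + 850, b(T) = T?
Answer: -5589423/8305556992 ≈ -0.00067297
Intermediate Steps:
m = 247894 (m = 247044 + 850 = 247894)
x(g) = 1/(1615 + g)
W = 2269350/7 (W = 3 - ⅐*(-2269329) = 3 + 2269329/7 = 2269350/7 ≈ 3.2419e+5)
(x(459) + b(-385))/(m + W) = (1/(1615 + 459) - 385)/(247894 + 2269350/7) = (1/2074 - 385)/(4004608/7) = (1/2074 - 385)*(7/4004608) = -798489/2074*7/4004608 = -5589423/8305556992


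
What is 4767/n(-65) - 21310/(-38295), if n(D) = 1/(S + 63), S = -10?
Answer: 1935058271/7659 ≈ 2.5265e+5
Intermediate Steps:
n(D) = 1/53 (n(D) = 1/(-10 + 63) = 1/53)
4767/n(-65) - 21310/(-38295) = 4767/(1/53) - 21310/(-38295) = 4767*53 - 21310*(-1/38295) = 252651 + 4262/7659 = 1935058271/7659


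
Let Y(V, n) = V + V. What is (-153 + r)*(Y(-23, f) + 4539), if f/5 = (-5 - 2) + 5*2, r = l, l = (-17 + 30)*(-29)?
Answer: -2381290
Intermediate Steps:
l = -377 (l = 13*(-29) = -377)
r = -377
f = 15 (f = 5*((-5 - 2) + 5*2) = 5*(-7 + 10) = 5*3 = 15)
Y(V, n) = 2*V
(-153 + r)*(Y(-23, f) + 4539) = (-153 - 377)*(2*(-23) + 4539) = -530*(-46 + 4539) = -530*4493 = -2381290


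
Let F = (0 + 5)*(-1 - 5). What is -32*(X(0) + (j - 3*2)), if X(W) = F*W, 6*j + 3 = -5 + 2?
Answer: 224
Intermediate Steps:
F = -30 (F = 5*(-6) = -30)
j = -1 (j = -1/2 + (-5 + 2)/6 = -1/2 + (1/6)*(-3) = -1/2 - 1/2 = -1)
X(W) = -30*W
-32*(X(0) + (j - 3*2)) = -32*(-30*0 + (-1 - 3*2)) = -32*(0 + (-1 - 6)) = -32*(0 - 7) = -32*(-7) = 224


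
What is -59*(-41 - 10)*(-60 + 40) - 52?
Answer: -60232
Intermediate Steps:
-59*(-41 - 10)*(-60 + 40) - 52 = -(-3009)*(-20) - 52 = -59*1020 - 52 = -60180 - 52 = -60232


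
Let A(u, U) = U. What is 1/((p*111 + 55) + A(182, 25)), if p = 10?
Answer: 1/1190 ≈ 0.00084034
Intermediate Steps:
1/((p*111 + 55) + A(182, 25)) = 1/((10*111 + 55) + 25) = 1/((1110 + 55) + 25) = 1/(1165 + 25) = 1/1190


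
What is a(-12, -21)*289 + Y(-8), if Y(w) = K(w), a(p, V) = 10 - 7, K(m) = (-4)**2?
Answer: 883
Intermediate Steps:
K(m) = 16
a(p, V) = 3
Y(w) = 16
a(-12, -21)*289 + Y(-8) = 3*289 + 16 = 867 + 16 = 883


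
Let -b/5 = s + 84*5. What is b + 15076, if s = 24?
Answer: 12856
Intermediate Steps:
b = -2220 (b = -5*(24 + 84*5) = -5*(24 + 420) = -5*444 = -2220)
b + 15076 = -2220 + 15076 = 12856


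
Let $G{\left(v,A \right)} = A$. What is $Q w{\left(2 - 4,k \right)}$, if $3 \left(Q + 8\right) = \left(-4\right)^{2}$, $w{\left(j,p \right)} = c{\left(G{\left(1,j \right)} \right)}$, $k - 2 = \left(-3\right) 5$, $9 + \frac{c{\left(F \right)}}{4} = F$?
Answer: $\frac{352}{3} \approx 117.33$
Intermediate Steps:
$c{\left(F \right)} = -36 + 4 F$
$k = -13$ ($k = 2 - 15 = -13$)
$w{\left(j,p \right)} = -36 + 4 j$
$Q = - \frac{8}{3}$ ($Q = -8 + \frac{\left(-4\right)^{2}}{3} = -8 + \frac{1}{3} \cdot 16 = -8 + \frac{16}{3} = - \frac{8}{3} \approx -2.6667$)
$Q w{\left(2 - 4,k \right)} = - \frac{8 \left(-36 + 4 \left(2 - 4\right)\right)}{3} = - \frac{8 \left(-36 + 4 \left(-2\right)\right)}{3} = - \frac{8 \left(-36 - 8\right)}{3} = \left(- \frac{8}{3}\right) \left(-44\right) = \frac{352}{3}$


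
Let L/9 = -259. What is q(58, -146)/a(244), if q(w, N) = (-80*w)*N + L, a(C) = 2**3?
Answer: 675109/8 ≈ 84389.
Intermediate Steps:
a(C) = 8
L = -2331 (L = 9*(-259) = -2331)
q(w, N) = -2331 - 80*N*w (q(w, N) = (-80*w)*N - 2331 = -80*N*w - 2331 = -2331 - 80*N*w)
q(58, -146)/a(244) = (-2331 - 80*(-146)*58)/8 = (-2331 + 677440)*(1/8) = 675109*(1/8) = 675109/8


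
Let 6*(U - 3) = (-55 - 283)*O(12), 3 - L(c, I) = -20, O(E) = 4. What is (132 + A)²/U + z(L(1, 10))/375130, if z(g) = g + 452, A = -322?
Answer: -353271845/2175754 ≈ -162.37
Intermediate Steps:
L(c, I) = 23 (L(c, I) = 3 - 1*(-20) = 3 + 20 = 23)
z(g) = 452 + g
U = -667/3 (U = 3 + ((-55 - 283)*4)/6 = 3 + (-338*4)/6 = 3 + (⅙)*(-1352) = 3 - 676/3 = -667/3 ≈ -222.33)
(132 + A)²/U + z(L(1, 10))/375130 = (132 - 322)²/(-667/3) + (452 + 23)/375130 = (-190)²*(-3/667) + 475*(1/375130) = 36100*(-3/667) + 95/75026 = -108300/667 + 95/75026 = -353271845/2175754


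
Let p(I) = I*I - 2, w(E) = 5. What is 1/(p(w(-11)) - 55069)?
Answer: -1/55046 ≈ -1.8167e-5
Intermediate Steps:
p(I) = -2 + I² (p(I) = I² - 2 = -2 + I²)
1/(p(w(-11)) - 55069) = 1/((-2 + 5²) - 55069) = 1/((-2 + 25) - 55069) = 1/(23 - 55069) = 1/(-55046) = -1/55046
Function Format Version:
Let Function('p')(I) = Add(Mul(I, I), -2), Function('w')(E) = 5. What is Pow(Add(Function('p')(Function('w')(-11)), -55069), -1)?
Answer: Rational(-1, 55046) ≈ -1.8167e-5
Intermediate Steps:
Function('p')(I) = Add(-2, Pow(I, 2)) (Function('p')(I) = Add(Pow(I, 2), -2) = Add(-2, Pow(I, 2)))
Pow(Add(Function('p')(Function('w')(-11)), -55069), -1) = Pow(Add(Add(-2, Pow(5, 2)), -55069), -1) = Pow(Add(Add(-2, 25), -55069), -1) = Pow(Add(23, -55069), -1) = Pow(-55046, -1) = Rational(-1, 55046)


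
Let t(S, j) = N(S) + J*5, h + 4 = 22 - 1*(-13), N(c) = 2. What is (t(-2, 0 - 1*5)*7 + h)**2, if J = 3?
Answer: 22500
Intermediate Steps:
h = 31 (h = -4 + (22 - 1*(-13)) = -4 + (22 + 13) = -4 + 35 = 31)
t(S, j) = 17 (t(S, j) = 2 + 3*5 = 2 + 15 = 17)
(t(-2, 0 - 1*5)*7 + h)**2 = (17*7 + 31)**2 = (119 + 31)**2 = 150**2 = 22500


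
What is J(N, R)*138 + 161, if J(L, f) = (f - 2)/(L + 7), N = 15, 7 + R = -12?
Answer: 322/11 ≈ 29.273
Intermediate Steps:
R = -19 (R = -7 - 12 = -19)
J(L, f) = (-2 + f)/(7 + L)
J(N, R)*138 + 161 = ((-2 - 19)/(7 + 15))*138 + 161 = (-21/22)*138 + 161 = ((1/22)*(-21))*138 + 161 = -21/22*138 + 161 = -1449/11 + 161 = 322/11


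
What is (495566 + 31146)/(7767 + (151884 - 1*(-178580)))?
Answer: 526712/338231 ≈ 1.5573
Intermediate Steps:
(495566 + 31146)/(7767 + (151884 - 1*(-178580))) = 526712/(7767 + (151884 + 178580)) = 526712/(7767 + 330464) = 526712/338231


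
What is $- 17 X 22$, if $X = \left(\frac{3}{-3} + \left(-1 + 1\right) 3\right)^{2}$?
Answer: $-374$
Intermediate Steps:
$X = 1$ ($X = \left(3 \left(- \frac{1}{3}\right) + 0 \cdot 3\right)^{2} = \left(-1 + 0\right)^{2} = \left(-1\right)^{2} = 1$)
$- 17 X 22 = \left(-17\right) 1 \cdot 22 = \left(-17\right) 22 = -374$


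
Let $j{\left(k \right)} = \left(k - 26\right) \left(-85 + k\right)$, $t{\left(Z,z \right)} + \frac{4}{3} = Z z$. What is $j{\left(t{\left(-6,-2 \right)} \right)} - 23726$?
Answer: $- \frac{203276}{9} \approx -22586.0$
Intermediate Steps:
$t{\left(Z,z \right)} = - \frac{4}{3} + Z z$
$j{\left(k \right)} = \left(-85 + k\right) \left(-26 + k\right)$ ($j{\left(k \right)} = \left(-26 + k\right) \left(-85 + k\right) = \left(-85 + k\right) \left(-26 + k\right)$)
$j{\left(t{\left(-6,-2 \right)} \right)} - 23726 = \left(2210 + \left(- \frac{4}{3} - -12\right)^{2} - 111 \left(- \frac{4}{3} - -12\right)\right) - 23726 = \left(2210 + \left(- \frac{4}{3} + 12\right)^{2} - 111 \left(- \frac{4}{3} + 12\right)\right) - 23726 = \left(2210 + \left(\frac{32}{3}\right)^{2} - 1184\right) - 23726 = \left(2210 + \frac{1024}{9} - 1184\right) - 23726 = \frac{10258}{9} - 23726 = - \frac{203276}{9}$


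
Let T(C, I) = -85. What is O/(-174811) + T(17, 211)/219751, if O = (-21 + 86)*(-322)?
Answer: 50379445/422141671 ≈ 0.11934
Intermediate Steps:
O = -20930 (O = 65*(-322) = -20930)
O/(-174811) + T(17, 211)/219751 = -20930/(-174811) - 85/219751 = -20930*(-1/174811) - 85*1/219751 = 230/1921 - 85/219751 = 50379445/422141671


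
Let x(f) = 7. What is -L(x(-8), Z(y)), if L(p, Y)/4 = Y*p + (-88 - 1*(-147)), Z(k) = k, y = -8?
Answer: -12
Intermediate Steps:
L(p, Y) = 236 + 4*Y*p (L(p, Y) = 4*(Y*p + (-88 - 1*(-147))) = 4*(Y*p + (-88 + 147)) = 4*(Y*p + 59) = 4*(59 + Y*p) = 236 + 4*Y*p)
-L(x(-8), Z(y)) = -(236 + 4*(-8)*7) = -(236 - 224) = -1*12 = -12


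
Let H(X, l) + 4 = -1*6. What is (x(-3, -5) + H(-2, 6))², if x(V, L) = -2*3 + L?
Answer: 441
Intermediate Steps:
H(X, l) = -10 (H(X, l) = -4 - 1*6 = -4 - 6 = -10)
x(V, L) = -6 + L
(x(-3, -5) + H(-2, 6))² = ((-6 - 5) - 10)² = (-11 - 10)² = (-21)² = 441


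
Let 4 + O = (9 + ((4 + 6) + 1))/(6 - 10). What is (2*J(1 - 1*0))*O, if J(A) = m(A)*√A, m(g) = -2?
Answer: 36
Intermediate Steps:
J(A) = -2*√A
O = -9 (O = -4 + (9 + ((4 + 6) + 1))/(6 - 10) = -4 + (9 + (10 + 1))/(-4) = -4 + (9 + 11)*(-¼) = -4 + 20*(-¼) = -4 - 5 = -9)
(2*J(1 - 1*0))*O = (2*(-2*√(1 - 1*0)))*(-9) = (2*(-2*√(1 + 0)))*(-9) = (2*(-2*√1))*(-9) = (2*(-2*1))*(-9) = (2*(-2))*(-9) = -4*(-9) = 36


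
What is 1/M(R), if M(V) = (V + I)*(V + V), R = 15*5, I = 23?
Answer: 1/14700 ≈ 6.8027e-5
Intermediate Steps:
R = 75
M(V) = 2*V*(23 + V) (M(V) = (V + 23)*(V + V) = (23 + V)*(2*V) = 2*V*(23 + V))
1/M(R) = 1/(2*75*(23 + 75)) = 1/(2*75*98) = 1/14700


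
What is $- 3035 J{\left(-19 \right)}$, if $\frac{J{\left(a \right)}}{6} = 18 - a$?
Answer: $-673770$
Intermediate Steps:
$J{\left(a \right)} = 108 - 6 a$ ($J{\left(a \right)} = 6 \left(18 - a\right) = 108 - 6 a$)
$- 3035 J{\left(-19 \right)} = - 3035 \left(108 - -114\right) = - 3035 \left(108 + 114\right) = \left(-3035\right) 222 = -673770$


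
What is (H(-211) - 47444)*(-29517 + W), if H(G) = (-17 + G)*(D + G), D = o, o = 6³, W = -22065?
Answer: 2506059888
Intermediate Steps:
o = 216
D = 216
H(G) = (-17 + G)*(216 + G)
(H(-211) - 47444)*(-29517 + W) = ((-3672 + (-211)² + 199*(-211)) - 47444)*(-29517 - 22065) = ((-3672 + 44521 - 41989) - 47444)*(-51582) = (-1140 - 47444)*(-51582) = -48584*(-51582) = 2506059888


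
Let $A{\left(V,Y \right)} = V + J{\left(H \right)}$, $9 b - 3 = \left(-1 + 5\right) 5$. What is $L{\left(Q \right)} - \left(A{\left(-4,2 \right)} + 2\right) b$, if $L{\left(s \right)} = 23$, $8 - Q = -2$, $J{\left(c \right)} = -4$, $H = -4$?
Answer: $\frac{115}{3} \approx 38.333$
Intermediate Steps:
$Q = 10$ ($Q = 8 - -2 = 8 + 2 = 10$)
$b = \frac{23}{9}$ ($b = \frac{1}{3} + \frac{\left(-1 + 5\right) 5}{9} = \frac{1}{3} + \frac{4 \cdot 5}{9} = \frac{1}{3} + \frac{1}{9} \cdot 20 = \frac{1}{3} + \frac{20}{9} = \frac{23}{9} \approx 2.5556$)
$A{\left(V,Y \right)} = -4 + V$ ($A{\left(V,Y \right)} = V - 4 = -4 + V$)
$L{\left(Q \right)} - \left(A{\left(-4,2 \right)} + 2\right) b = 23 - \left(\left(-4 - 4\right) + 2\right) \frac{23}{9} = 23 - \left(-8 + 2\right) \frac{23}{9} = 23 - \left(-6\right) \frac{23}{9} = 23 - - \frac{46}{3} = 23 + \frac{46}{3} = \frac{115}{3}$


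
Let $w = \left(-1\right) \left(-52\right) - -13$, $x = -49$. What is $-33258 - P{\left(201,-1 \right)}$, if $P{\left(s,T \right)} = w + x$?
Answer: $-33274$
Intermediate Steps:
$w = 65$ ($w = 52 + 13 = 65$)
$P{\left(s,T \right)} = 16$ ($P{\left(s,T \right)} = 65 - 49 = 16$)
$-33258 - P{\left(201,-1 \right)} = -33258 - 16 = -33274$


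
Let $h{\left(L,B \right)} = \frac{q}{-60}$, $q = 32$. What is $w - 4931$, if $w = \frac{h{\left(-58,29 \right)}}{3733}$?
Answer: $- \frac{276111353}{55995} \approx -4931.0$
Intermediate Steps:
$h{\left(L,B \right)} = - \frac{8}{15}$ ($h{\left(L,B \right)} = \frac{32}{-60} = 32 \left(- \frac{1}{60}\right) = - \frac{8}{15}$)
$w = - \frac{8}{55995}$ ($w = - \frac{8}{15 \cdot 3733} = \left(- \frac{8}{15}\right) \frac{1}{3733} = - \frac{8}{55995} \approx -0.00014287$)
$w - 4931 = - \frac{8}{55995} - 4931 = - \frac{276111353}{55995}$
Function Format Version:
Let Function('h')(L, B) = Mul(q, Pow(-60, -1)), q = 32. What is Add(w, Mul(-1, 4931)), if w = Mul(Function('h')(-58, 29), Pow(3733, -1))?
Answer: Rational(-276111353, 55995) ≈ -4931.0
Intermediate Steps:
Function('h')(L, B) = Rational(-8, 15) (Function('h')(L, B) = Mul(32, Pow(-60, -1)) = Mul(32, Rational(-1, 60)) = Rational(-8, 15))
w = Rational(-8, 55995) (w = Mul(Rational(-8, 15), Pow(3733, -1)) = Mul(Rational(-8, 15), Rational(1, 3733)) = Rational(-8, 55995) ≈ -0.00014287)
Add(w, Mul(-1, 4931)) = Add(Rational(-8, 55995), Mul(-1, 4931)) = Add(Rational(-8, 55995), -4931) = Rational(-276111353, 55995)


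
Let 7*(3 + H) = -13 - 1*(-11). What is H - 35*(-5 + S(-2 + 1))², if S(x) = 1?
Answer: -3943/7 ≈ -563.29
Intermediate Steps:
H = -23/7 (H = -3 + (-13 - 1*(-11))/7 = -3 + (-13 + 11)/7 = -3 + (⅐)*(-2) = -3 - 2/7 = -23/7 ≈ -3.2857)
H - 35*(-5 + S(-2 + 1))² = -23/7 - 35*(-5 + 1)² = -23/7 - 35*(-4)² = -23/7 - 35*16 = -23/7 - 560 = -3943/7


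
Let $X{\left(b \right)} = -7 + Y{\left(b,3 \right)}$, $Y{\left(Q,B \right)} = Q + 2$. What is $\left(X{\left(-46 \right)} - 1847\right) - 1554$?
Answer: $-3452$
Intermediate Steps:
$Y{\left(Q,B \right)} = 2 + Q$
$X{\left(b \right)} = -5 + b$ ($X{\left(b \right)} = -7 + \left(2 + b\right) = -5 + b$)
$\left(X{\left(-46 \right)} - 1847\right) - 1554 = \left(\left(-5 - 46\right) - 1847\right) - 1554 = \left(-51 - 1847\right) - 1554 = -1898 - 1554 = -3452$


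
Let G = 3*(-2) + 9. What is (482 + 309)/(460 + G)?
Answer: 791/463 ≈ 1.7084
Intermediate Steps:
G = 3 (G = -6 + 9 = 3)
(482 + 309)/(460 + G) = (482 + 309)/(460 + 3) = 791/463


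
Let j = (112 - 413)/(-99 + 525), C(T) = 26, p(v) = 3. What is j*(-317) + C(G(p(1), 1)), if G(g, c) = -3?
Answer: 106493/426 ≈ 249.98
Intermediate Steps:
j = -301/426 ≈ -0.70657
j*(-317) + C(G(p(1), 1)) = -301/426*(-317) + 26 = 95417/426 + 26 = 106493/426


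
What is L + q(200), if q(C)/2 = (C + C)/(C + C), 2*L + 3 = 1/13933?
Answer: 6967/13933 ≈ 0.50004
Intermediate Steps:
L = -20899/13933 (L = -3/2 + (½)/13933 = -3/2 + (½)*(1/13933) = -3/2 + 1/27866 = -20899/13933 ≈ -1.5000)
q(C) = 2 (q(C) = 2*((C + C)/(C + C)) = 2*((2*C)/((2*C))) = 2*((2*C)*(1/(2*C))) = 2*1 = 2)
L + q(200) = -20899/13933 + 2 = 6967/13933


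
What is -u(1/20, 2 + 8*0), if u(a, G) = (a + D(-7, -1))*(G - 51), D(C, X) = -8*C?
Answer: 54929/20 ≈ 2746.4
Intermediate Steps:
u(a, G) = (-51 + G)*(56 + a) (u(a, G) = (a - 8*(-7))*(G - 51) = (a + 56)*(-51 + G) = (56 + a)*(-51 + G) = (-51 + G)*(56 + a))
-u(1/20, 2 + 8*0) = -(-2856 - 51/20 + 56*(2 + 8*0) + (2 + 8*0)/20) = -(-2856 - 51*1/20 + 56*(2 + 0) + (2 + 0)*(1/20)) = -(-2856 - 51/20 + 56*2 + 2*(1/20)) = -(-2856 - 51/20 + 112 + ⅒) = -1*(-54929/20) = 54929/20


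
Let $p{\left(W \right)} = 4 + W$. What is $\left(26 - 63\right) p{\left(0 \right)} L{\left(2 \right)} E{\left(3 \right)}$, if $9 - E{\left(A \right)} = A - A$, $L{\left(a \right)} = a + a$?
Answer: $-5328$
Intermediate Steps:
$L{\left(a \right)} = 2 a$
$E{\left(A \right)} = 9$ ($E{\left(A \right)} = 9 - \left(A - A\right) = 9 - 0 = 9 + 0 = 9$)
$\left(26 - 63\right) p{\left(0 \right)} L{\left(2 \right)} E{\left(3 \right)} = \left(26 - 63\right) \left(4 + 0\right) 2 \cdot 2 \cdot 9 = - 37 \cdot 4 \cdot 4 \cdot 9 = - 37 \cdot 16 \cdot 9 = \left(-37\right) 144 = -5328$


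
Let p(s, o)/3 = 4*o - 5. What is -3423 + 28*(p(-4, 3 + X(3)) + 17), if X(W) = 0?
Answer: -2359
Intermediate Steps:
p(s, o) = -15 + 12*o (p(s, o) = 3*(4*o - 5) = 3*(-5 + 4*o) = -15 + 12*o)
-3423 + 28*(p(-4, 3 + X(3)) + 17) = -3423 + 28*((-15 + 12*(3 + 0)) + 17) = -3423 + 28*((-15 + 12*3) + 17) = -3423 + 28*((-15 + 36) + 17) = -3423 + 28*(21 + 17) = -3423 + 28*38 = -3423 + 1064 = -2359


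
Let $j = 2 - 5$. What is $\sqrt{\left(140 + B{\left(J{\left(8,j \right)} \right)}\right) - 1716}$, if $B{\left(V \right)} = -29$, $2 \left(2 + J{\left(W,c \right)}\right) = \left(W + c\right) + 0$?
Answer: $i \sqrt{1605} \approx 40.062 i$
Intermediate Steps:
$j = -3$
$J{\left(W,c \right)} = -2 + \frac{W}{2} + \frac{c}{2}$ ($J{\left(W,c \right)} = -2 + \frac{\left(W + c\right) + 0}{2} = -2 + \frac{W + c}{2} = -2 + \left(\frac{W}{2} + \frac{c}{2}\right) = -2 + \frac{W}{2} + \frac{c}{2}$)
$\sqrt{\left(140 + B{\left(J{\left(8,j \right)} \right)}\right) - 1716} = \sqrt{\left(140 - 29\right) - 1716} = \sqrt{111 - 1716} = \sqrt{-1605} = i \sqrt{1605}$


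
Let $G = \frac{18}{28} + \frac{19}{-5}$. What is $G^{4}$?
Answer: $\frac{2385443281}{24010000} \approx 99.352$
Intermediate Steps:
$G = - \frac{221}{70}$ ($G = 18 \cdot \frac{1}{28} + 19 \left(- \frac{1}{5}\right) = \frac{9}{14} - \frac{19}{5} = - \frac{221}{70} \approx -3.1571$)
$G^{4} = \left(- \frac{221}{70}\right)^{4} = \frac{2385443281}{24010000}$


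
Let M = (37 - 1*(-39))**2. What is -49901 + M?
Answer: -44125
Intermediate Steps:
M = 5776 (M = (37 + 39)**2 = 76**2 = 5776)
-49901 + M = -49901 + 5776 = -44125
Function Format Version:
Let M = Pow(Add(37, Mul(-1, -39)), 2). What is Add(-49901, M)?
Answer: -44125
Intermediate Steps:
M = 5776 (M = Pow(Add(37, 39), 2) = Pow(76, 2) = 5776)
Add(-49901, M) = Add(-49901, 5776) = -44125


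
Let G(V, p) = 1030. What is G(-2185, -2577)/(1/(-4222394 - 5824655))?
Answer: -10348460470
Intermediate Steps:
G(-2185, -2577)/(1/(-4222394 - 5824655)) = 1030/(1/(-4222394 - 5824655)) = 1030/(1/(-10047049)) = 1030/(-1/10047049) = 1030*(-10047049) = -10348460470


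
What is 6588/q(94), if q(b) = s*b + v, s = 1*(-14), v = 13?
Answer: -6588/1303 ≈ -5.0560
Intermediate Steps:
s = -14
q(b) = 13 - 14*b (q(b) = -14*b + 13 = 13 - 14*b)
6588/q(94) = 6588/(13 - 14*94) = 6588/(13 - 1316) = 6588/(-1303) = 6588*(-1/1303) = -6588/1303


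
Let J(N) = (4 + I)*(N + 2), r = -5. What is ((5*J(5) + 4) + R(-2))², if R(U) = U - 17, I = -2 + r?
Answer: 14400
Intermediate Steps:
I = -7 (I = -2 - 5 = -7)
J(N) = -6 - 3*N (J(N) = (4 - 7)*(N + 2) = -3*(2 + N) = -6 - 3*N)
R(U) = -17 + U
((5*J(5) + 4) + R(-2))² = ((5*(-6 - 3*5) + 4) + (-17 - 2))² = ((5*(-6 - 15) + 4) - 19)² = ((5*(-21) + 4) - 19)² = ((-105 + 4) - 19)² = (-101 - 19)² = (-120)² = 14400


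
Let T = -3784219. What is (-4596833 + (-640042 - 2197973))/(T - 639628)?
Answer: 7434848/4423847 ≈ 1.6806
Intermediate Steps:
(-4596833 + (-640042 - 2197973))/(T - 639628) = (-4596833 + (-640042 - 2197973))/(-3784219 - 639628) = (-4596833 - 2838015)/(-4423847) = -7434848*(-1/4423847) = 7434848/4423847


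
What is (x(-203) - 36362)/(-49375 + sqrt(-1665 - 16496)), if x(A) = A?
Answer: 1805396875/2437908786 + 36565*I*sqrt(18161)/2437908786 ≈ 0.74055 + 0.0020212*I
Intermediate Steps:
(x(-203) - 36362)/(-49375 + sqrt(-1665 - 16496)) = (-203 - 36362)/(-49375 + sqrt(-1665 - 16496)) = -36565/(-49375 + sqrt(-18161)) = -36565/(-49375 + I*sqrt(18161))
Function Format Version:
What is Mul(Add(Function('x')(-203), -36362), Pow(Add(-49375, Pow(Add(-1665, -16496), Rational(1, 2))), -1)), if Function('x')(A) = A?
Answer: Add(Rational(1805396875, 2437908786), Mul(Rational(36565, 2437908786), I, Pow(18161, Rational(1, 2)))) ≈ Add(0.74055, Mul(0.0020212, I))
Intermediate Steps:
Mul(Add(Function('x')(-203), -36362), Pow(Add(-49375, Pow(Add(-1665, -16496), Rational(1, 2))), -1)) = Mul(Add(-203, -36362), Pow(Add(-49375, Pow(Add(-1665, -16496), Rational(1, 2))), -1)) = Mul(-36565, Pow(Add(-49375, Pow(-18161, Rational(1, 2))), -1)) = Mul(-36565, Pow(Add(-49375, Mul(I, Pow(18161, Rational(1, 2)))), -1))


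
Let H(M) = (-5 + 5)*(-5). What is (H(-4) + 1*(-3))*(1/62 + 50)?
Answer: -9303/62 ≈ -150.05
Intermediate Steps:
H(M) = 0 (H(M) = 0*(-5) = 0)
(H(-4) + 1*(-3))*(1/62 + 50) = (0 + 1*(-3))*(1/62 + 50) = (0 - 3)*(1/62 + 50) = -3*3101/62 = -9303/62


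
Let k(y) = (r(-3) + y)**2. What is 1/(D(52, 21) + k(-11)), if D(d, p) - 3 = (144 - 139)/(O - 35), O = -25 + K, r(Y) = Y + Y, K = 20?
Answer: 8/2335 ≈ 0.0034261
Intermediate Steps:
r(Y) = 2*Y
O = -5 (O = -25 + 20 = -5)
D(d, p) = 23/8 (D(d, p) = 3 + (144 - 139)/(-5 - 35) = 3 + 5/(-40) = 3 + 5*(-1/40) = 3 - 1/8 = 23/8)
k(y) = (-6 + y)**2 (k(y) = (2*(-3) + y)**2 = (-6 + y)**2)
1/(D(52, 21) + k(-11)) = 1/(23/8 + (-6 - 11)**2) = 1/(23/8 + (-17)**2) = 1/(23/8 + 289) = 1/(2335/8) = 8/2335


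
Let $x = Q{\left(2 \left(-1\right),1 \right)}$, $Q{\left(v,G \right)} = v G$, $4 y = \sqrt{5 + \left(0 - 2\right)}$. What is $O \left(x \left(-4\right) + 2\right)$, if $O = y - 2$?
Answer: $-20 + \frac{5 \sqrt{3}}{2} \approx -15.67$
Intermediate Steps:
$y = \frac{\sqrt{3}}{4}$ ($y = \frac{\sqrt{5 + \left(0 - 2\right)}}{4} = \frac{\sqrt{5 - 2}}{4} = \frac{\sqrt{3}}{4} \approx 0.43301$)
$Q{\left(v,G \right)} = G v$
$x = -2$ ($x = 1 \cdot 2 \left(-1\right) = 1 \left(-2\right) = -2$)
$O = -2 + \frac{\sqrt{3}}{4}$ ($O = \frac{\sqrt{3}}{4} - 2 = -2 + \frac{\sqrt{3}}{4} \approx -1.567$)
$O \left(x \left(-4\right) + 2\right) = \left(-2 + \frac{\sqrt{3}}{4}\right) \left(\left(-2\right) \left(-4\right) + 2\right) = \left(-2 + \frac{\sqrt{3}}{4}\right) \left(8 + 2\right) = \left(-2 + \frac{\sqrt{3}}{4}\right) 10 = -20 + \frac{5 \sqrt{3}}{2}$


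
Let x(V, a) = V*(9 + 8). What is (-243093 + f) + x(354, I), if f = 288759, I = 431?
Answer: 51684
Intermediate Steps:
x(V, a) = 17*V (x(V, a) = V*17 = 17*V)
(-243093 + f) + x(354, I) = (-243093 + 288759) + 17*354 = 45666 + 6018 = 51684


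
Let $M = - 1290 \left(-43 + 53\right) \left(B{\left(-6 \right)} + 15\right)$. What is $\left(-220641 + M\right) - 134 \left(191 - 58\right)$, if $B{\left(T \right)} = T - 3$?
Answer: $-315863$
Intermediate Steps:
$B{\left(T \right)} = -3 + T$
$M = -77400$ ($M = - 1290 \left(-43 + 53\right) \left(\left(-3 - 6\right) + 15\right) = - 1290 \cdot 10 \left(-9 + 15\right) = - 1290 \cdot 10 \cdot 6 = \left(-1290\right) 60 = -77400$)
$\left(-220641 + M\right) - 134 \left(191 - 58\right) = \left(-220641 - 77400\right) - 134 \left(191 - 58\right) = -298041 - 17822 = -315863$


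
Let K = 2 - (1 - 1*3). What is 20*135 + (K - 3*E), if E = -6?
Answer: 2722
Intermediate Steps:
K = 4 (K = 2 - (1 - 3) = 2 - 1*(-2) = 2 + 2 = 4)
20*135 + (K - 3*E) = 20*135 + (4 - 3*(-6)) = 2700 + (4 + 18) = 2700 + 22 = 2722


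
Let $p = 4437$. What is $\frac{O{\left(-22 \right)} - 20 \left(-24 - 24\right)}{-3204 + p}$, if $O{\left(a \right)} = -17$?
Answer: $\frac{943}{1233} \approx 0.7648$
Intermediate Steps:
$\frac{O{\left(-22 \right)} - 20 \left(-24 - 24\right)}{-3204 + p} = \frac{-17 - 20 \left(-24 - 24\right)}{-3204 + 4437} = \frac{-17 - -960}{1233} = \left(-17 + 960\right) \frac{1}{1233} = 943 \cdot \frac{1}{1233} = \frac{943}{1233}$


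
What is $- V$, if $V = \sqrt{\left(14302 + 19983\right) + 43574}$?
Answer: $- 3 \sqrt{8651} \approx -279.03$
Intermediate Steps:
$V = 3 \sqrt{8651}$ ($V = \sqrt{34285 + 43574} = \sqrt{77859} = 3 \sqrt{8651} \approx 279.03$)
$- V = - 3 \sqrt{8651}$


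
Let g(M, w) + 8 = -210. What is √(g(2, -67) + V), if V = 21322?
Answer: 4*√1319 ≈ 145.27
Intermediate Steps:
g(M, w) = -218 (g(M, w) = -8 - 210 = -218)
√(g(2, -67) + V) = √(-218 + 21322) = √21104 = 4*√1319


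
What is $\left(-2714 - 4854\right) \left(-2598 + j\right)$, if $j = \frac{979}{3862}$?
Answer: $\frac{37962968648}{1931} \approx 1.966 \cdot 10^{7}$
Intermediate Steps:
$j = \frac{979}{3862}$ ($j = 979 \cdot \frac{1}{3862} = \frac{979}{3862} \approx 0.2535$)
$\left(-2714 - 4854\right) \left(-2598 + j\right) = \left(-2714 - 4854\right) \left(-2598 + \frac{979}{3862}\right) = \left(-7568\right) \left(- \frac{10032497}{3862}\right) = \frac{37962968648}{1931}$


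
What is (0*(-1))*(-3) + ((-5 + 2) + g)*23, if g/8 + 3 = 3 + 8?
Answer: 1403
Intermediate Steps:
g = 64 (g = -24 + 8*(3 + 8) = -24 + 8*11 = -24 + 88 = 64)
(0*(-1))*(-3) + ((-5 + 2) + g)*23 = (0*(-1))*(-3) + ((-5 + 2) + 64)*23 = 0*(-3) + (-3 + 64)*23 = 0 + 61*23 = 0 + 1403 = 1403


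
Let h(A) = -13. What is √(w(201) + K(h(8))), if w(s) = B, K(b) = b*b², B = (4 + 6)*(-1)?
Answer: I*√2207 ≈ 46.979*I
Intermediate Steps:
B = -10 (B = 10*(-1) = -10)
K(b) = b³
w(s) = -10
√(w(201) + K(h(8))) = √(-10 + (-13)³) = √(-10 - 2197) = √(-2207) = I*√2207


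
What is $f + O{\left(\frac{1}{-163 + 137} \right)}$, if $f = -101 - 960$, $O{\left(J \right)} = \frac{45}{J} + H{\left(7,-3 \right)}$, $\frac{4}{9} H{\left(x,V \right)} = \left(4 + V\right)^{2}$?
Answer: $- \frac{8915}{4} \approx -2228.8$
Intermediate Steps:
$H{\left(x,V \right)} = \frac{9 \left(4 + V\right)^{2}}{4}$
$O{\left(J \right)} = \frac{9}{4} + \frac{45}{J}$ ($O{\left(J \right)} = \frac{45}{J} + \frac{9 \left(4 - 3\right)^{2}}{4} = \frac{45}{J} + \frac{9 \cdot 1^{2}}{4} = \frac{45}{J} + \frac{9}{4} \cdot 1 = \frac{45}{J} + \frac{9}{4} = \frac{9}{4} + \frac{45}{J}$)
$f = -1061$ ($f = -101 - 960 = -1061$)
$f + O{\left(\frac{1}{-163 + 137} \right)} = -1061 + \left(\frac{9}{4} + \frac{45}{\frac{1}{-163 + 137}}\right) = -1061 + \left(\frac{9}{4} + \frac{45}{\frac{1}{-26}}\right) = -1061 + \left(\frac{9}{4} + \frac{45}{- \frac{1}{26}}\right) = -1061 + \left(\frac{9}{4} + 45 \left(-26\right)\right) = -1061 + \left(\frac{9}{4} - 1170\right) = -1061 - \frac{4671}{4} = - \frac{8915}{4}$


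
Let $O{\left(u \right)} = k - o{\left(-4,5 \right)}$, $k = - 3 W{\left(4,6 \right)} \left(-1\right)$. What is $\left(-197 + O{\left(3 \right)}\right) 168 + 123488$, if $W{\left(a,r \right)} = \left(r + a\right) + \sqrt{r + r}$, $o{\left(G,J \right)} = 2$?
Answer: $95096 + 1008 \sqrt{3} \approx 96842.0$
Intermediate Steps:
$W{\left(a,r \right)} = a + r + \sqrt{2} \sqrt{r}$ ($W{\left(a,r \right)} = \left(a + r\right) + \sqrt{2 r} = \left(a + r\right) + \sqrt{2} \sqrt{r} = a + r + \sqrt{2} \sqrt{r}$)
$k = 30 + 6 \sqrt{3}$ ($k = - 3 \left(4 + 6 + \sqrt{2} \sqrt{6}\right) \left(-1\right) = - 3 \left(4 + 6 + 2 \sqrt{3}\right) \left(-1\right) = - 3 \left(10 + 2 \sqrt{3}\right) \left(-1\right) = \left(-30 - 6 \sqrt{3}\right) \left(-1\right) = 30 + 6 \sqrt{3} \approx 40.392$)
$O{\left(u \right)} = 28 + 6 \sqrt{3}$ ($O{\left(u \right)} = \left(30 + 6 \sqrt{3}\right) - 2 = 28 + 6 \sqrt{3}$)
$\left(-197 + O{\left(3 \right)}\right) 168 + 123488 = \left(-197 + \left(28 + 6 \sqrt{3}\right)\right) 168 + 123488 = \left(-169 + 6 \sqrt{3}\right) 168 + 123488 = \left(-28392 + 1008 \sqrt{3}\right) + 123488 = 95096 + 1008 \sqrt{3}$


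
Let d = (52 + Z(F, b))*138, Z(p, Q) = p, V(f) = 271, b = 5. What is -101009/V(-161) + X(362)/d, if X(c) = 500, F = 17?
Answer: -480836099/1290231 ≈ -372.67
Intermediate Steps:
d = 9522 (d = (52 + 17)*138 = 69*138 = 9522)
-101009/V(-161) + X(362)/d = -101009/271 + 500/9522 = -101009*1/271 + 500*(1/9522) = -101009/271 + 250/4761 = -480836099/1290231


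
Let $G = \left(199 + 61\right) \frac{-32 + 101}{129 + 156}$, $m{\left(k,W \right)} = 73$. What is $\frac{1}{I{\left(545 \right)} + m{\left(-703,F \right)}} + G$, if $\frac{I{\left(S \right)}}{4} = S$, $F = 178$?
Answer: $\frac{2694607}{42807} \approx 62.948$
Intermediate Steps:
$I{\left(S \right)} = 4 S$
$G = \frac{1196}{19}$ ($G = 260 \cdot \frac{69}{285} = 260 \cdot 69 \cdot \frac{1}{285} = 260 \cdot \frac{23}{95} = \frac{1196}{19} \approx 62.947$)
$\frac{1}{I{\left(545 \right)} + m{\left(-703,F \right)}} + G = \frac{1}{4 \cdot 545 + 73} + \frac{1196}{19} = \frac{1}{2180 + 73} + \frac{1196}{19} = \frac{1}{2253} + \frac{1196}{19} = \frac{2694607}{42807}$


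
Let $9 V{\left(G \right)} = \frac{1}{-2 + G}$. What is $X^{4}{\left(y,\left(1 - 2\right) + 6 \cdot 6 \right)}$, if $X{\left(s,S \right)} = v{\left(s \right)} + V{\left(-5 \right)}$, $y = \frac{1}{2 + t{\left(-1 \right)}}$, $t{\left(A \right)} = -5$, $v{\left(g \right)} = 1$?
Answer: $\frac{14776336}{15752961} \approx 0.938$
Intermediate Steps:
$y = - \frac{1}{3}$ ($y = \frac{1}{2 - 5} = \frac{1}{-3} = - \frac{1}{3} \approx -0.33333$)
$V{\left(G \right)} = \frac{1}{9 \left(-2 + G\right)}$
$X{\left(s,S \right)} = \frac{62}{63}$ ($X{\left(s,S \right)} = 1 + \frac{1}{9 \left(-2 - 5\right)} = 1 + \frac{1}{9 \left(-7\right)} = 1 + \frac{1}{9} \left(- \frac{1}{7}\right) = 1 - \frac{1}{63} = \frac{62}{63}$)
$X^{4}{\left(y,\left(1 - 2\right) + 6 \cdot 6 \right)} = \left(\frac{62}{63}\right)^{4} = \frac{14776336}{15752961}$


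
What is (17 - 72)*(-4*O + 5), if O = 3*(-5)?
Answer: -3575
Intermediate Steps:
O = -15
(17 - 72)*(-4*O + 5) = (17 - 72)*(-4*(-15) + 5) = -55*(60 + 5) = -55*65 = -3575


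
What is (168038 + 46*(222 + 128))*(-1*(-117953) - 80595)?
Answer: 6879027404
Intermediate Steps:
(168038 + 46*(222 + 128))*(-1*(-117953) - 80595) = (168038 + 46*350)*(117953 - 80595) = (168038 + 16100)*37358 = 184138*37358 = 6879027404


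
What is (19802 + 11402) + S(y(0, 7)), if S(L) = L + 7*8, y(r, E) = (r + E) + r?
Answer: 31267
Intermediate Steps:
y(r, E) = E + 2*r (y(r, E) = (E + r) + r = E + 2*r)
S(L) = 56 + L (S(L) = L + 56 = 56 + L)
(19802 + 11402) + S(y(0, 7)) = (19802 + 11402) + (56 + (7 + 2*0)) = 31204 + (56 + (7 + 0)) = 31204 + (56 + 7) = 31204 + 63 = 31267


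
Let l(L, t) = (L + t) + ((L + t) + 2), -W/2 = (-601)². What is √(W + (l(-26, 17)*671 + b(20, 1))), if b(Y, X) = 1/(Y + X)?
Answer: 17*I*√1118733/21 ≈ 856.23*I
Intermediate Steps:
W = -722402 (W = -2*(-601)² = -2*361201 = -722402)
b(Y, X) = 1/(X + Y)
l(L, t) = 2 + 2*L + 2*t (l(L, t) = (L + t) + (2 + L + t) = 2 + 2*L + 2*t)
√(W + (l(-26, 17)*671 + b(20, 1))) = √(-722402 + ((2 + 2*(-26) + 2*17)*671 + 1/(1 + 20))) = √(-722402 + ((2 - 52 + 34)*671 + 1/21)) = √(-722402 + (-16*671 + 1/21)) = √(-722402 + (-10736 + 1/21)) = √(-722402 - 225455/21) = √(-15395897/21) = 17*I*√1118733/21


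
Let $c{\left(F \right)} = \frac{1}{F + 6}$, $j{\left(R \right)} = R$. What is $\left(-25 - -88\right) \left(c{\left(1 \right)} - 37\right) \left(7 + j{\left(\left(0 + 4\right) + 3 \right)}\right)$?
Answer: $-32508$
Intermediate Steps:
$c{\left(F \right)} = \frac{1}{6 + F}$
$\left(-25 - -88\right) \left(c{\left(1 \right)} - 37\right) \left(7 + j{\left(\left(0 + 4\right) + 3 \right)}\right) = \left(-25 - -88\right) \left(\frac{1}{6 + 1} - 37\right) \left(7 + \left(\left(0 + 4\right) + 3\right)\right) = \left(-25 + 88\right) \left(\frac{1}{7} - 37\right) \left(7 + \left(4 + 3\right)\right) = 63 \left(\frac{1}{7} - 37\right) \left(7 + 7\right) = 63 \left(\left(- \frac{258}{7}\right) 14\right) = 63 \left(-516\right) = -32508$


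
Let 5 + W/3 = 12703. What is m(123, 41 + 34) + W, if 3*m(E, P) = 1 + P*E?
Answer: 123508/3 ≈ 41169.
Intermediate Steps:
m(E, P) = ⅓ + E*P/3 (m(E, P) = (1 + P*E)/3 = (1 + E*P)/3 = ⅓ + E*P/3)
W = 38094 (W = -15 + 3*12703 = -15 + 38109 = 38094)
m(123, 41 + 34) + W = (⅓ + (⅓)*123*(41 + 34)) + 38094 = (⅓ + (⅓)*123*75) + 38094 = (⅓ + 3075) + 38094 = 9226/3 + 38094 = 123508/3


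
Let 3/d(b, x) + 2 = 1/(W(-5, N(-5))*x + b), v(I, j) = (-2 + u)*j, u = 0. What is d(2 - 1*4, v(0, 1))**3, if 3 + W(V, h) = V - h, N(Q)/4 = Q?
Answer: -474552/148877 ≈ -3.1875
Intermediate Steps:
v(I, j) = -2*j (v(I, j) = (-2 + 0)*j = -2*j)
N(Q) = 4*Q
W(V, h) = -3 + V - h (W(V, h) = -3 + (V - h) = -3 + V - h)
d(b, x) = 3/(-2 + 1/(b + 12*x)) (d(b, x) = 3/(-2 + 1/((-3 - 5 - 4*(-5))*x + b)) = 3/(-2 + 1/((-3 - 5 - 1*(-20))*x + b)) = 3/(-2 + 1/((-3 - 5 + 20)*x + b)) = 3/(-2 + 1/(12*x + b)) = 3/(-2 + 1/(b + 12*x)))
d(2 - 1*4, v(0, 1))**3 = (3*(-(2 - 1*4) - (-24))/(-1 + 2*(2 - 1*4) + 24*(-2*1)))**3 = (3*(-(2 - 4) - 12*(-2))/(-1 + 2*(2 - 4) + 24*(-2)))**3 = (3*(-1*(-2) + 24)/(-1 + 2*(-2) - 48))**3 = (3*(2 + 24)/(-1 - 4 - 48))**3 = (3*26/(-53))**3 = (3*(-1/53)*26)**3 = (-78/53)**3 = -474552/148877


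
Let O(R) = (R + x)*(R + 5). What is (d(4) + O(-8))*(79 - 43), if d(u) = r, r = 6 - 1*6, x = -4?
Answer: 1296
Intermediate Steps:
O(R) = (-4 + R)*(5 + R) (O(R) = (R - 4)*(R + 5) = (-4 + R)*(5 + R))
r = 0 (r = 6 - 6 = 0)
d(u) = 0
(d(4) + O(-8))*(79 - 43) = (0 + (-20 - 8 + (-8)**2))*(79 - 43) = (0 + (-20 - 8 + 64))*36 = (0 + 36)*36 = 36*36 = 1296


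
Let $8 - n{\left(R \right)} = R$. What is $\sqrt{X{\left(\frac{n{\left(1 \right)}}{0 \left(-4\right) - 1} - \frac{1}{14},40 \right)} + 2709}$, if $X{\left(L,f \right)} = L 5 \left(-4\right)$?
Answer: $\frac{3 \sqrt{15519}}{7} \approx 53.389$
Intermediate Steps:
$n{\left(R \right)} = 8 - R$
$X{\left(L,f \right)} = - 20 L$ ($X{\left(L,f \right)} = 5 L \left(-4\right) = - 20 L$)
$\sqrt{X{\left(\frac{n{\left(1 \right)}}{0 \left(-4\right) - 1} - \frac{1}{14},40 \right)} + 2709} = \sqrt{- 20 \left(\frac{8 - 1}{0 \left(-4\right) - 1} - \frac{1}{14}\right) + 2709} = \sqrt{- 20 \left(\frac{8 - 1}{0 - 1} - \frac{1}{14}\right) + 2709} = \sqrt{- 20 \left(\frac{7}{-1} - \frac{1}{14}\right) + 2709} = \sqrt{- 20 \left(7 \left(-1\right) - \frac{1}{14}\right) + 2709} = \sqrt{- 20 \left(-7 - \frac{1}{14}\right) + 2709} = \sqrt{\left(-20\right) \left(- \frac{99}{14}\right) + 2709} = \sqrt{\frac{990}{7} + 2709} = \sqrt{\frac{19953}{7}} = \frac{3 \sqrt{15519}}{7}$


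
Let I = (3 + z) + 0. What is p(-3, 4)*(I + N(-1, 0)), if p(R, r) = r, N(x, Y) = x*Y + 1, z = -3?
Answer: 4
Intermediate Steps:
N(x, Y) = 1 + Y*x (N(x, Y) = Y*x + 1 = 1 + Y*x)
I = 0 (I = (3 - 3) + 0 = 0 + 0 = 0)
p(-3, 4)*(I + N(-1, 0)) = 4*(0 + (1 + 0*(-1))) = 4*(0 + (1 + 0)) = 4*(0 + 1) = 4*1 = 4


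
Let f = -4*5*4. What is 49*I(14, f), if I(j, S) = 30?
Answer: 1470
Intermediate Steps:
f = -80 (f = -20*4 = -80)
49*I(14, f) = 49*30 = 1470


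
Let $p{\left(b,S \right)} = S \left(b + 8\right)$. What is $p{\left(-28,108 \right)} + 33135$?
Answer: $30975$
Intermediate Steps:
$p{\left(b,S \right)} = S \left(8 + b\right)$
$p{\left(-28,108 \right)} + 33135 = 108 \left(8 - 28\right) + 33135 = 108 \left(-20\right) + 33135 = -2160 + 33135 = 30975$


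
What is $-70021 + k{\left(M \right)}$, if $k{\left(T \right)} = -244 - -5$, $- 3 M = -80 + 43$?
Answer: $-70260$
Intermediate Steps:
$M = \frac{37}{3}$ ($M = - \frac{-80 + 43}{3} = \left(- \frac{1}{3}\right) \left(-37\right) = \frac{37}{3} \approx 12.333$)
$k{\left(T \right)} = -239$ ($k{\left(T \right)} = -244 + 5 = -239$)
$-70021 + k{\left(M \right)} = -70021 - 239 = -70260$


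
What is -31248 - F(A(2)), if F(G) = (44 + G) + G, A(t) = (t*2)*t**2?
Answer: -31324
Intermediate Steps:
A(t) = 2*t**3 (A(t) = (2*t)*t**2 = 2*t**3)
F(G) = 44 + 2*G
-31248 - F(A(2)) = -31248 - (44 + 2*(2*2**3)) = -31248 - (44 + 2*(2*8)) = -31248 - (44 + 2*16) = -31248 - (44 + 32) = -31248 - 1*76 = -31248 - 76 = -31324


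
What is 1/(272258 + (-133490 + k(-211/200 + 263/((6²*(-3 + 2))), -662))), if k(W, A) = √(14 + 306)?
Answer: 8673/1203534844 - √5/2407069688 ≈ 7.2053e-6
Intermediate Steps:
k(W, A) = 8*√5 (k(W, A) = √320 = 8*√5)
1/(272258 + (-133490 + k(-211/200 + 263/((6²*(-3 + 2))), -662))) = 1/(272258 + (-133490 + 8*√5)) = 1/(138768 + 8*√5)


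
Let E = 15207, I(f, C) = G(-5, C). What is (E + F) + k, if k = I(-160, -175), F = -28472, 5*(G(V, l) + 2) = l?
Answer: -13302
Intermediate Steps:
G(V, l) = -2 + l/5
I(f, C) = -2 + C/5
k = -37 (k = -2 + (⅕)*(-175) = -2 - 35 = -37)
(E + F) + k = (15207 - 28472) - 37 = -13265 - 37 = -13302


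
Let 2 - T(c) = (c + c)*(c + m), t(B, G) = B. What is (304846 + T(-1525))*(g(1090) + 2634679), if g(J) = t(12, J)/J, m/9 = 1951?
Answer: 70658557074921428/545 ≈ 1.2965e+14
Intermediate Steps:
m = 17559 (m = 9*1951 = 17559)
g(J) = 12/J
T(c) = 2 - 2*c*(17559 + c) (T(c) = 2 - (c + c)*(c + 17559) = 2 - 2*c*(17559 + c))
(304846 + T(-1525))*(g(1090) + 2634679) = (304846 + (2 - 35118*(-1525) - 2*(-1525)²))*(12/1090 + 2634679) = (304846 + (2 + 53554950 - 2*2325625))*(12*(1/1090) + 2634679) = (304846 + (2 + 53554950 - 4651250))*(6/545 + 2634679) = (304846 + 48903702)*(1435900061/545) = 49208548*(1435900061/545) = 70658557074921428/545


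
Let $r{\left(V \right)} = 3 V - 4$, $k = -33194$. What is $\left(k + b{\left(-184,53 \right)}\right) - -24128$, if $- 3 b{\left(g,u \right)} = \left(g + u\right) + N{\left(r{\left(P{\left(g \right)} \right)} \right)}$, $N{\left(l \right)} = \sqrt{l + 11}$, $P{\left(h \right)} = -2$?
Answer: $- \frac{27068}{3} \approx -9022.7$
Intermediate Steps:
$r{\left(V \right)} = -4 + 3 V$
$N{\left(l \right)} = \sqrt{11 + l}$
$b{\left(g,u \right)} = - \frac{1}{3} - \frac{g}{3} - \frac{u}{3}$ ($b{\left(g,u \right)} = - \frac{\left(g + u\right) + \sqrt{11 + \left(-4 + 3 \left(-2\right)\right)}}{3} = - \frac{\left(g + u\right) + \sqrt{11 - 10}}{3} = - \frac{\left(g + u\right) + \sqrt{1}}{3} = - \frac{\left(g + u\right) + 1}{3} = - \frac{1 + g + u}{3} = - \frac{1}{3} - \frac{g}{3} - \frac{u}{3}$)
$\left(k + b{\left(-184,53 \right)}\right) - -24128 = \left(-33194 - - \frac{130}{3}\right) - -24128 = \left(-33194 - - \frac{130}{3}\right) + 24128 = \left(-33194 + \frac{130}{3}\right) + 24128 = - \frac{99452}{3} + 24128 = - \frac{27068}{3}$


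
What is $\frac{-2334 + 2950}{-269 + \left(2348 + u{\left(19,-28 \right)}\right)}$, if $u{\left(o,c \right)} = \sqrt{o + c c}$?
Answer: $\frac{58212}{196429} - \frac{28 \sqrt{803}}{196429} \approx 0.29231$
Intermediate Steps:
$u{\left(o,c \right)} = \sqrt{o + c^{2}}$
$\frac{-2334 + 2950}{-269 + \left(2348 + u{\left(19,-28 \right)}\right)} = \frac{-2334 + 2950}{-269 + \left(2348 + \sqrt{19 + \left(-28\right)^{2}}\right)} = \frac{616}{-269 + \left(2348 + \sqrt{19 + 784}\right)} = \frac{616}{-269 + \left(2348 + \sqrt{803}\right)} = \frac{616}{2079 + \sqrt{803}}$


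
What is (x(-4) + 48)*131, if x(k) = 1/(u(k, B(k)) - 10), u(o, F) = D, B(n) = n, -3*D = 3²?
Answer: 81613/13 ≈ 6277.9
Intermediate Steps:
D = -3 (D = -⅓*3² = -⅓*9 = -3)
u(o, F) = -3
x(k) = -1/13 (x(k) = 1/(-3 - 10) = 1/(-13) = -1/13)
(x(-4) + 48)*131 = (-1/13 + 48)*131 = (623/13)*131 = 81613/13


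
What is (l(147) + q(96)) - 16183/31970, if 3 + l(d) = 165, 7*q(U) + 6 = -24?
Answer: 35181599/223790 ≈ 157.21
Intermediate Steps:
q(U) = -30/7 (q(U) = -6/7 + (1/7)*(-24) = -6/7 - 24/7 = -30/7)
l(d) = 162 (l(d) = -3 + 165 = 162)
(l(147) + q(96)) - 16183/31970 = (162 - 30/7) - 16183/31970 = 1104/7 - 16183*1/31970 = 1104/7 - 16183/31970 = 35181599/223790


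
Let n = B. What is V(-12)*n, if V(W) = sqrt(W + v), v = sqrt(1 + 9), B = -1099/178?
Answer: -1099*I*sqrt(12 - sqrt(10))/178 ≈ -18.355*I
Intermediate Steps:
B = -1099/178 (B = -1099*1/178 = -1099/178 ≈ -6.1742)
v = sqrt(10) ≈ 3.1623
n = -1099/178 ≈ -6.1742
V(W) = sqrt(W + sqrt(10))
V(-12)*n = sqrt(-12 + sqrt(10))*(-1099/178) = -1099*sqrt(-12 + sqrt(10))/178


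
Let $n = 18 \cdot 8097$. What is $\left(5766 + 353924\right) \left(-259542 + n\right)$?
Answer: $-40931283240$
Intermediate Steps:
$n = 145746$
$\left(5766 + 353924\right) \left(-259542 + n\right) = \left(5766 + 353924\right) \left(-259542 + 145746\right) = 359690 \left(-113796\right) = -40931283240$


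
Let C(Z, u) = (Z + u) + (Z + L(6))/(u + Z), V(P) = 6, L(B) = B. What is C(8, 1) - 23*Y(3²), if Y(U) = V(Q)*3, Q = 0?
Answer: -3631/9 ≈ -403.44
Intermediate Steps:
C(Z, u) = Z + u + (6 + Z)/(Z + u) (C(Z, u) = (Z + u) + (Z + 6)/(u + Z) = (Z + u) + (6 + Z)/(Z + u) = Z + u + (6 + Z)/(Z + u))
Y(U) = 18 (Y(U) = 6*3 = 18)
C(8, 1) - 23*Y(3²) = (6 + 8 + 8² + 1² + 2*8*1)/(8 + 1) - 23*18 = (6 + 8 + 64 + 1 + 16)/9 - 414 = (⅑)*95 - 414 = 95/9 - 414 = -3631/9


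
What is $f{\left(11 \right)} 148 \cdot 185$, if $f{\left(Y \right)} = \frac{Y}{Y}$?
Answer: $27380$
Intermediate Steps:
$f{\left(Y \right)} = 1$
$f{\left(11 \right)} 148 \cdot 185 = 1 \cdot 148 \cdot 185 = 148 \cdot 185 = 27380$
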